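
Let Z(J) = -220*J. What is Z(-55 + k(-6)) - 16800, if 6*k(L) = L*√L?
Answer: -4700 + 220*I*√6 ≈ -4700.0 + 538.89*I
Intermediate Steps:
k(L) = L^(3/2)/6 (k(L) = (L*√L)/6 = L^(3/2)/6)
Z(-55 + k(-6)) - 16800 = -220*(-55 + (-6)^(3/2)/6) - 16800 = -220*(-55 + (-6*I*√6)/6) - 16800 = -220*(-55 - I*√6) - 16800 = (12100 + 220*I*√6) - 16800 = -4700 + 220*I*√6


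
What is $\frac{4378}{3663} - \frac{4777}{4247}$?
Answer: $\frac{99565}{1414251} \approx 0.070401$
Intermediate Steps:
$\frac{4378}{3663} - \frac{4777}{4247} = 4378 \cdot \frac{1}{3663} - \frac{4777}{4247} = \frac{398}{333} - \frac{4777}{4247} = \frac{99565}{1414251}$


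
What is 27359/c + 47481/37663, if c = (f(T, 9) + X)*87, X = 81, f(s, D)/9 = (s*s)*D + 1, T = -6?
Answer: 13447748099/9849703086 ≈ 1.3653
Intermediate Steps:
f(s, D) = 9 + 9*D*s² (f(s, D) = 9*((s*s)*D + 1) = 9*(s²*D + 1) = 9*(D*s² + 1) = 9*(1 + D*s²) = 9 + 9*D*s²)
c = 261522 (c = ((9 + 9*9*(-6)²) + 81)*87 = ((9 + 9*9*36) + 81)*87 = ((9 + 2916) + 81)*87 = (2925 + 81)*87 = 3006*87 = 261522)
27359/c + 47481/37663 = 27359/261522 + 47481/37663 = 13447748099/9849703086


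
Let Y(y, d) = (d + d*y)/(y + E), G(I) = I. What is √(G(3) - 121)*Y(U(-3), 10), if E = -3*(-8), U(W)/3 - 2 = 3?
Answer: 160*I*√118/39 ≈ 44.565*I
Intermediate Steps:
U(W) = 15 (U(W) = 6 + 3*3 = 6 + 9 = 15)
E = 24
Y(y, d) = (d + d*y)/(24 + y) (Y(y, d) = (d + d*y)/(y + 24) = (d + d*y)/(24 + y))
√(G(3) - 121)*Y(U(-3), 10) = √(3 - 121)*(10*(1 + 15)/(24 + 15)) = √(-118)*(10*16/39) = (I*√118)*(10*(1/39)*16) = (I*√118)*(160/39) = 160*I*√118/39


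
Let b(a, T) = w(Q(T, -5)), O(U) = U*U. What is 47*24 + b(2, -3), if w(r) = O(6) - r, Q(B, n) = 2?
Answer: 1162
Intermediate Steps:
O(U) = U**2
w(r) = 36 - r (w(r) = 6**2 - r = 36 - r)
b(a, T) = 34 (b(a, T) = 36 - 1*2 = 36 - 2 = 34)
47*24 + b(2, -3) = 47*24 + 34 = 1128 + 34 = 1162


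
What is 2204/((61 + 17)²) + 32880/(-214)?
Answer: -24946283/162747 ≈ -153.28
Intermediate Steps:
2204/((61 + 17)²) + 32880/(-214) = 2204/(78²) + 32880*(-1/214) = 2204/6084 - 16440/107 = 2204*(1/6084) - 16440/107 = 551/1521 - 16440/107 = -24946283/162747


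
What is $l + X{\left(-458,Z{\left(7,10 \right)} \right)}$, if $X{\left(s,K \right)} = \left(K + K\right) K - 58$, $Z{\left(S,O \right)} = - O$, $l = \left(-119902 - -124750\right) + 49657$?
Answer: $54647$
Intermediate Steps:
$l = 54505$ ($l = \left(-119902 + 124750\right) + 49657 = 4848 + 49657 = 54505$)
$X{\left(s,K \right)} = -58 + 2 K^{2}$ ($X{\left(s,K \right)} = 2 K K - 58 = 2 K^{2} - 58 = -58 + 2 K^{2}$)
$l + X{\left(-458,Z{\left(7,10 \right)} \right)} = 54505 - \left(58 - 2 \left(\left(-1\right) 10\right)^{2}\right) = 54505 - \left(58 - 2 \left(-10\right)^{2}\right) = 54505 + \left(-58 + 2 \cdot 100\right) = 54505 + \left(-58 + 200\right) = 54505 + 142 = 54647$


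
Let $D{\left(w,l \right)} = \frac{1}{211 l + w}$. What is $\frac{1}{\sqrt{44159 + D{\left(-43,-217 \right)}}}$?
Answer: $\frac{\sqrt{10305674821030}}{674602323} \approx 0.0047587$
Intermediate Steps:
$D{\left(w,l \right)} = \frac{1}{w + 211 l}$
$\frac{1}{\sqrt{44159 + D{\left(-43,-217 \right)}}} = \frac{1}{\sqrt{44159 + \frac{1}{-43 + 211 \left(-217\right)}}} = \frac{1}{\sqrt{44159 + \frac{1}{-43 - 45787}}} = \frac{1}{\sqrt{44159 + \frac{1}{-45830}}} = \frac{1}{\sqrt{44159 - \frac{1}{45830}}} = \frac{1}{\sqrt{\frac{2023806969}{45830}}} = \frac{1}{\frac{3}{45830} \sqrt{10305674821030}} = \frac{\sqrt{10305674821030}}{674602323}$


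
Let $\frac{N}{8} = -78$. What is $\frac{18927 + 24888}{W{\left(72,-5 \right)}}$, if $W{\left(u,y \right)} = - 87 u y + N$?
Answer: $\frac{14605}{10232} \approx 1.4274$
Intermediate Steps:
$N = -624$ ($N = 8 \left(-78\right) = -624$)
$W{\left(u,y \right)} = -624 - 87 u y$ ($W{\left(u,y \right)} = - 87 u y - 624 = -624 - 87 u y$)
$\frac{18927 + 24888}{W{\left(72,-5 \right)}} = \frac{18927 + 24888}{-624 - 6264 \left(-5\right)} = \frac{43815}{-624 + 31320} = \frac{43815}{30696} = 43815 \cdot \frac{1}{30696} = \frac{14605}{10232}$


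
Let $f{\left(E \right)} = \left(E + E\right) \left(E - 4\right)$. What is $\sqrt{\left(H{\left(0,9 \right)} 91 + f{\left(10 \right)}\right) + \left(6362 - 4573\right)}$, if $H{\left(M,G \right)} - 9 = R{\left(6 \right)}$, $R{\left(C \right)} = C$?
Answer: $\sqrt{3274} \approx 57.219$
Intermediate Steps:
$H{\left(M,G \right)} = 15$ ($H{\left(M,G \right)} = 9 + 6 = 15$)
$f{\left(E \right)} = 2 E \left(-4 + E\right)$
$\sqrt{\left(H{\left(0,9 \right)} 91 + f{\left(10 \right)}\right) + \left(6362 - 4573\right)} = \sqrt{\left(15 \cdot 91 + 2 \cdot 10 \left(-4 + 10\right)\right) + \left(6362 - 4573\right)} = \sqrt{\left(1365 + 2 \cdot 10 \cdot 6\right) + 1789} = \sqrt{\left(1365 + 120\right) + 1789} = \sqrt{1485 + 1789} = \sqrt{3274}$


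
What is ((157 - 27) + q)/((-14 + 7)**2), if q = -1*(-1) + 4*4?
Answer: 3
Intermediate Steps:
q = 17 (q = 1 + 16 = 17)
((157 - 27) + q)/((-14 + 7)**2) = ((157 - 27) + 17)/((-14 + 7)**2) = (130 + 17)/((-7)**2) = 147/49 = 147*(1/49) = 3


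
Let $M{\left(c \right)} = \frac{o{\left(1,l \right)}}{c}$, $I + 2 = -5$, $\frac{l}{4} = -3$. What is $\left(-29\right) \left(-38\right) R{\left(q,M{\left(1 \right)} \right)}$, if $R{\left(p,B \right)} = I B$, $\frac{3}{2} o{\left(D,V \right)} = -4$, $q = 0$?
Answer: $\frac{61712}{3} \approx 20571.0$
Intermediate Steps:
$l = -12$ ($l = 4 \left(-3\right) = -12$)
$o{\left(D,V \right)} = - \frac{8}{3}$ ($o{\left(D,V \right)} = \frac{2}{3} \left(-4\right) = - \frac{8}{3}$)
$I = -7$ ($I = -2 - 5 = -7$)
$M{\left(c \right)} = - \frac{8}{3 c}$
$R{\left(p,B \right)} = - 7 B$
$\left(-29\right) \left(-38\right) R{\left(q,M{\left(1 \right)} \right)} = \left(-29\right) \left(-38\right) \left(- 7 \left(- \frac{8}{3 \cdot 1}\right)\right) = 1102 \left(- 7 \left(\left(- \frac{8}{3}\right) 1\right)\right) = 1102 \left(\left(-7\right) \left(- \frac{8}{3}\right)\right) = 1102 \cdot \frac{56}{3} = \frac{61712}{3}$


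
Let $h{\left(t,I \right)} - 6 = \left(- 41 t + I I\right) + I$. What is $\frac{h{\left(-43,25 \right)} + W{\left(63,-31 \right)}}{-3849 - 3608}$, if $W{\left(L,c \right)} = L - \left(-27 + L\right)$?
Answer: $- \frac{2446}{7457} \approx -0.32801$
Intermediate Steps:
$h{\left(t,I \right)} = 6 + I + I^{2} - 41 t$ ($h{\left(t,I \right)} = 6 + \left(\left(- 41 t + I I\right) + I\right) = 6 + \left(\left(- 41 t + I^{2}\right) + I\right) = 6 + \left(\left(I^{2} - 41 t\right) + I\right) = 6 + \left(I + I^{2} - 41 t\right) = 6 + I + I^{2} - 41 t$)
$W{\left(L,c \right)} = 27$
$\frac{h{\left(-43,25 \right)} + W{\left(63,-31 \right)}}{-3849 - 3608} = \frac{\left(6 + 25 + 25^{2} - -1763\right) + 27}{-3849 - 3608} = \frac{\left(6 + 25 + 625 + 1763\right) + 27}{-7457} = \left(2419 + 27\right) \left(- \frac{1}{7457}\right) = 2446 \left(- \frac{1}{7457}\right) = - \frac{2446}{7457}$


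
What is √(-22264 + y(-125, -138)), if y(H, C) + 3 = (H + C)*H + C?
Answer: √10470 ≈ 102.32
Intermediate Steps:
y(H, C) = -3 + C + H*(C + H) (y(H, C) = -3 + ((H + C)*H + C) = -3 + ((C + H)*H + C) = -3 + (H*(C + H) + C) = -3 + (C + H*(C + H)) = -3 + C + H*(C + H))
√(-22264 + y(-125, -138)) = √(-22264 + (-3 - 138 + (-125)² - 138*(-125))) = √(-22264 + (-3 - 138 + 15625 + 17250)) = √(-22264 + 32734) = √10470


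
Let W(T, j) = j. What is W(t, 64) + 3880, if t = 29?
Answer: 3944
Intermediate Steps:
W(t, 64) + 3880 = 64 + 3880 = 3944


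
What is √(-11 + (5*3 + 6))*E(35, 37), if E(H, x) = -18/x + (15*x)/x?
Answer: 537*√10/37 ≈ 45.896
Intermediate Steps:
E(H, x) = 15 - 18/x (E(H, x) = -18/x + 15 = 15 - 18/x)
√(-11 + (5*3 + 6))*E(35, 37) = √(-11 + (5*3 + 6))*(15 - 18/37) = √(-11 + (15 + 6))*(15 - 18*1/37) = √(-11 + 21)*(15 - 18/37) = √10*(537/37) = 537*√10/37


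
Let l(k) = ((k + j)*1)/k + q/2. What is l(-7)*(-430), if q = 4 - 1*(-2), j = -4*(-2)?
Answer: -8600/7 ≈ -1228.6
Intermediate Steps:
j = 8
q = 6 (q = 4 + 2 = 6)
l(k) = 3 + (8 + k)/k (l(k) = ((k + 8)*1)/k + 6/2 = ((8 + k)*1)/k + 6*(½) = (8 + k)/k + 3 = 3 + (8 + k)/k)
l(-7)*(-430) = (4 + 8/(-7))*(-430) = (4 + 8*(-⅐))*(-430) = (4 - 8/7)*(-430) = (20/7)*(-430) = -8600/7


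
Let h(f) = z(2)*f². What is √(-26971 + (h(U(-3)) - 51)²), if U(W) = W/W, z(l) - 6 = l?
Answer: I*√25122 ≈ 158.5*I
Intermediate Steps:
z(l) = 6 + l
U(W) = 1
h(f) = 8*f² (h(f) = (6 + 2)*f² = 8*f²)
√(-26971 + (h(U(-3)) - 51)²) = √(-26971 + (8*1² - 51)²) = √(-26971 + (8*1 - 51)²) = √(-26971 + (8 - 51)²) = √(-26971 + (-43)²) = √(-26971 + 1849) = √(-25122) = I*√25122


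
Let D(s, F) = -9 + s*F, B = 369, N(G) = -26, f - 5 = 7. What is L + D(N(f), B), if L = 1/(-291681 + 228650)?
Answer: -605286694/63031 ≈ -9603.0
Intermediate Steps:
f = 12 (f = 5 + 7 = 12)
D(s, F) = -9 + F*s
L = -1/63031 (L = 1/(-63031) = -1/63031 ≈ -1.5865e-5)
L + D(N(f), B) = -1/63031 + (-9 + 369*(-26)) = -1/63031 + (-9 - 9594) = -1/63031 - 9603 = -605286694/63031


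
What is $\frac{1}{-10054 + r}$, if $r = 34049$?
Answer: $\frac{1}{23995} \approx 4.1675 \cdot 10^{-5}$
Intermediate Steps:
$\frac{1}{-10054 + r} = \frac{1}{-10054 + 34049} = \frac{1}{23995}$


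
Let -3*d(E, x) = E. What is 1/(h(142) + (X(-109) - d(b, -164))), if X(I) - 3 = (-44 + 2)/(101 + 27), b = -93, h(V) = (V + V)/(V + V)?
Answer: -64/1749 ≈ -0.036592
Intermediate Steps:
h(V) = 1 (h(V) = (2*V)/((2*V)) = (2*V)*(1/(2*V)) = 1)
d(E, x) = -E/3
X(I) = 171/64 (X(I) = 3 + (-44 + 2)/(101 + 27) = 3 - 42/128 = 3 - 42*1/128 = 3 - 21/64 = 171/64)
1/(h(142) + (X(-109) - d(b, -164))) = 1/(1 + (171/64 - (-1)*(-93)/3)) = 1/(1 + (171/64 - 1*31)) = 1/(1 + (171/64 - 31)) = 1/(1 - 1813/64) = 1/(-1749/64) = -64/1749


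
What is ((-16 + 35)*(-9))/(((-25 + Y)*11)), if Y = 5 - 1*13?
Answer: 57/121 ≈ 0.47107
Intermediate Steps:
Y = -8 (Y = 5 - 13 = -8)
((-16 + 35)*(-9))/(((-25 + Y)*11)) = ((-16 + 35)*(-9))/(((-25 - 8)*11)) = (19*(-9))/((-33*11)) = -171/(-363) = -171*(-1/363) = 57/121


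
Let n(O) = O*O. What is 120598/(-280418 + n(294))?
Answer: -60299/96991 ≈ -0.62170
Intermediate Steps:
n(O) = O²
120598/(-280418 + n(294)) = 120598/(-280418 + 294²) = 120598/(-280418 + 86436) = 120598/(-193982) = 120598*(-1/193982) = -60299/96991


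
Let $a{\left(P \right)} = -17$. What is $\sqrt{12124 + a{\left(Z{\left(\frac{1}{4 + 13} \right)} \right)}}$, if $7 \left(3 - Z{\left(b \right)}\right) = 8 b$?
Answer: $\sqrt{12107} \approx 110.03$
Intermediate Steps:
$Z{\left(b \right)} = 3 - \frac{8 b}{7}$
$\sqrt{12124 + a{\left(Z{\left(\frac{1}{4 + 13} \right)} \right)}} = \sqrt{12124 - 17} = \sqrt{12107}$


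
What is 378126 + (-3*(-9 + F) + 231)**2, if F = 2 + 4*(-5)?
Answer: 475470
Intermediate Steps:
F = -18 (F = 2 - 20 = -18)
378126 + (-3*(-9 + F) + 231)**2 = 378126 + (-3*(-9 - 18) + 231)**2 = 378126 + (-3*(-27) + 231)**2 = 378126 + (81 + 231)**2 = 378126 + 312**2 = 378126 + 97344 = 475470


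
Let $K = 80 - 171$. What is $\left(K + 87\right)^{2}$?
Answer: $16$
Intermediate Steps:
$K = -91$
$\left(K + 87\right)^{2} = \left(-91 + 87\right)^{2} = \left(-4\right)^{2} = 16$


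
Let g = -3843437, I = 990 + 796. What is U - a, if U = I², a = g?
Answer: 7033233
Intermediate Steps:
I = 1786
a = -3843437
U = 3189796 (U = 1786² = 3189796)
U - a = 3189796 - 1*(-3843437) = 3189796 + 3843437 = 7033233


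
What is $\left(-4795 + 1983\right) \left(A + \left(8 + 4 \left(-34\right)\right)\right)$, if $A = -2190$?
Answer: $6518216$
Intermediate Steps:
$\left(-4795 + 1983\right) \left(A + \left(8 + 4 \left(-34\right)\right)\right) = \left(-4795 + 1983\right) \left(-2190 + \left(8 + 4 \left(-34\right)\right)\right) = - 2812 \left(-2190 + \left(8 - 136\right)\right) = - 2812 \left(-2190 - 128\right) = \left(-2812\right) \left(-2318\right) = 6518216$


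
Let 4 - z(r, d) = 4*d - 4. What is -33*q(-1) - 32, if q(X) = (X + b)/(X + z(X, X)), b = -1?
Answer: -26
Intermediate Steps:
z(r, d) = 8 - 4*d (z(r, d) = 4 - (4*d - 4) = 4 - (-4 + 4*d) = 4 + (4 - 4*d) = 8 - 4*d)
q(X) = (-1 + X)/(8 - 3*X) (q(X) = (X - 1)/(X + (8 - 4*X)) = (-1 + X)/(8 - 3*X))
-33*q(-1) - 32 = -33*(1 - 1*(-1))/(-8 + 3*(-1)) - 32 = -33*(1 + 1)/(-8 - 3) - 32 = -33*2/(-11) - 32 = -(-3)*2 - 32 = -33*(-2/11) - 32 = 6 - 32 = -26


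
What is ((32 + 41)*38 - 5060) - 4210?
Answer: -6496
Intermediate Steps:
((32 + 41)*38 - 5060) - 4210 = (73*38 - 5060) - 4210 = (2774 - 5060) - 4210 = -2286 - 4210 = -6496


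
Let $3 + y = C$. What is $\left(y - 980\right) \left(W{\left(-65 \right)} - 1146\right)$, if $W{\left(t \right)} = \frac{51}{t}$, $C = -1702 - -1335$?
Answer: $\frac{20126070}{13} \approx 1.5482 \cdot 10^{6}$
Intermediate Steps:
$C = -367$ ($C = -1702 + 1335 = -367$)
$y = -370$ ($y = -3 - 367 = -370$)
$\left(y - 980\right) \left(W{\left(-65 \right)} - 1146\right) = \left(-370 - 980\right) \left(\frac{51}{-65} - 1146\right) = - 1350 \left(51 \left(- \frac{1}{65}\right) - 1146\right) = - 1350 \left(- \frac{51}{65} - 1146\right) = \left(-1350\right) \left(- \frac{74541}{65}\right) = \frac{20126070}{13}$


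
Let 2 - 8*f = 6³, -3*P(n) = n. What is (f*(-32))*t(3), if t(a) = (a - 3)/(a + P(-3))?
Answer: 0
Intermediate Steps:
P(n) = -n/3
f = -107/4 (f = ¼ - ⅛*6³ = ¼ - ⅛*216 = ¼ - 27 = -107/4 ≈ -26.750)
t(a) = (-3 + a)/(1 + a) (t(a) = (a - 3)/(a - ⅓*(-3)) = (-3 + a)/(a + 1) = (-3 + a)/(1 + a))
(f*(-32))*t(3) = (-107/4*(-32))*((-3 + 3)/(1 + 3)) = 856*(0/4) = 856*((¼)*0) = 856*0 = 0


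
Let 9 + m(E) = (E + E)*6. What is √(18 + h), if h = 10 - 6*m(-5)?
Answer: √442 ≈ 21.024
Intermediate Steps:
m(E) = -9 + 12*E (m(E) = -9 + (E + E)*6 = -9 + (2*E)*6 = -9 + 12*E)
h = 424 (h = 10 - 6*(-9 + 12*(-5)) = 10 - 6*(-9 - 60) = 10 - 6*(-69) = 10 + 414 = 424)
√(18 + h) = √(18 + 424) = √442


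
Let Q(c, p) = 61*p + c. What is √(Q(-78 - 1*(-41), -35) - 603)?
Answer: 5*I*√111 ≈ 52.678*I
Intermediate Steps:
Q(c, p) = c + 61*p
√(Q(-78 - 1*(-41), -35) - 603) = √(((-78 - 1*(-41)) + 61*(-35)) - 603) = √(((-78 + 41) - 2135) - 603) = √((-37 - 2135) - 603) = √(-2172 - 603) = √(-2775) = 5*I*√111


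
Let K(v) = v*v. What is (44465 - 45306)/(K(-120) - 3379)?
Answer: -841/11021 ≈ -0.076309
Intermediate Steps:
K(v) = v**2
(44465 - 45306)/(K(-120) - 3379) = (44465 - 45306)/((-120)**2 - 3379) = -841/(14400 - 3379) = -841/11021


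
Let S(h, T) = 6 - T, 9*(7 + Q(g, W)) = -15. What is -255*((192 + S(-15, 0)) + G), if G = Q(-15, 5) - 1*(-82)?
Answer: -69190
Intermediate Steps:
Q(g, W) = -26/3 (Q(g, W) = -7 + (1/9)*(-15) = -7 - 5/3 = -26/3)
G = 220/3 (G = -26/3 - 1*(-82) = -26/3 + 82 = 220/3 ≈ 73.333)
-255*((192 + S(-15, 0)) + G) = -255*((192 + (6 - 1*0)) + 220/3) = -255*((192 + (6 + 0)) + 220/3) = -255*((192 + 6) + 220/3) = -255*(198 + 220/3) = -255*814/3 = -69190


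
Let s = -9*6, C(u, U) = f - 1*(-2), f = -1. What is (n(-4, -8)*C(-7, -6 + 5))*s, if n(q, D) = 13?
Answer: -702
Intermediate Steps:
C(u, U) = 1 (C(u, U) = -1 - 1*(-2) = -1 + 2 = 1)
s = -54
(n(-4, -8)*C(-7, -6 + 5))*s = (13*1)*(-54) = 13*(-54) = -702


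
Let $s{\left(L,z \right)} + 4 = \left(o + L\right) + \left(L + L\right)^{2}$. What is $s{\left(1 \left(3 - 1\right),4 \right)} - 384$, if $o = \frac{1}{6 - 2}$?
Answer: $- \frac{1479}{4} \approx -369.75$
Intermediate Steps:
$o = \frac{1}{4} \approx 0.25$
$s{\left(L,z \right)} = - \frac{15}{4} + L + 4 L^{2}$ ($s{\left(L,z \right)} = -4 + \left(\left(\frac{1}{4} + L\right) + \left(L + L\right)^{2}\right) = -4 + \left(\left(\frac{1}{4} + L\right) + \left(2 L\right)^{2}\right) = -4 + \left(\left(\frac{1}{4} + L\right) + 4 L^{2}\right) = -4 + \left(\frac{1}{4} + L + 4 L^{2}\right) = - \frac{15}{4} + L + 4 L^{2}$)
$s{\left(1 \left(3 - 1\right),4 \right)} - 384 = \left(- \frac{15}{4} + 1 \left(3 - 1\right) + 4 \left(1 \left(3 - 1\right)\right)^{2}\right) - 384 = \left(- \frac{15}{4} + 1 \cdot 2 + 4 \left(1 \cdot 2\right)^{2}\right) - 384 = \left(- \frac{15}{4} + 2 + 4 \cdot 2^{2}\right) - 384 = \left(- \frac{15}{4} + 2 + 4 \cdot 4\right) - 384 = \left(- \frac{15}{4} + 2 + 16\right) - 384 = \frac{57}{4} - 384 = - \frac{1479}{4}$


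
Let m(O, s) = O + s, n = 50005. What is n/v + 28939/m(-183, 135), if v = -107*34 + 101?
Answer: -34919161/56592 ≈ -617.03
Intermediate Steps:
v = -3537 (v = -3638 + 101 = -3537)
n/v + 28939/m(-183, 135) = 50005/(-3537) + 28939/(-183 + 135) = 50005*(-1/3537) + 28939/(-48) = -50005/3537 + 28939*(-1/48) = -50005/3537 - 28939/48 = -34919161/56592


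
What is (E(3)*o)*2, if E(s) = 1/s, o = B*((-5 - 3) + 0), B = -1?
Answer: 16/3 ≈ 5.3333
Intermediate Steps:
o = 8 (o = -((-5 - 3) + 0) = -(-8 + 0) = -1*(-8) = 8)
(E(3)*o)*2 = (8/3)*2 = 16/3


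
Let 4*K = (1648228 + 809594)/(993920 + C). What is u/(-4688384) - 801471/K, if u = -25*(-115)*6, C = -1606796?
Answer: 767648394604493163/960267778304 ≈ 7.9941e+5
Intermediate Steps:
K = -409637/408584 (K = ((1648228 + 809594)/(993920 - 1606796))/4 = (2457822/(-612876))/4 = (2457822*(-1/612876))/4 = (1/4)*(-409637/102146) = -409637/408584 ≈ -1.0026)
u = 17250 (u = 2875*6 = 17250)
u/(-4688384) - 801471/K = 17250/(-4688384) - 801471/(-409637/408584) = 17250*(-1/4688384) - 801471*(-408584/409637) = -8625/2344192 + 327468227064/409637 = 767648394604493163/960267778304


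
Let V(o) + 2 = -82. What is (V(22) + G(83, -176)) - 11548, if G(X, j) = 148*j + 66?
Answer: -37614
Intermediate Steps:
V(o) = -84 (V(o) = -2 - 82 = -84)
G(X, j) = 66 + 148*j
(V(22) + G(83, -176)) - 11548 = (-84 + (66 + 148*(-176))) - 11548 = (-84 + (66 - 26048)) - 11548 = (-84 - 25982) - 11548 = -26066 - 11548 = -37614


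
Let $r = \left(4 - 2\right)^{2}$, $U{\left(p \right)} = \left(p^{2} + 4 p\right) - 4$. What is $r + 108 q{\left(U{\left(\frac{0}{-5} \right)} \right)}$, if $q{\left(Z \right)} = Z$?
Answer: $-428$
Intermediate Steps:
$U{\left(p \right)} = -4 + p^{2} + 4 p$
$r = 4$ ($r = 2^{2} = 4$)
$r + 108 q{\left(U{\left(\frac{0}{-5} \right)} \right)} = 4 + 108 \left(-4 + \left(\frac{0}{-5}\right)^{2} + 4 \frac{0}{-5}\right) = 4 + 108 \left(-4 + \left(0 \left(- \frac{1}{5}\right)\right)^{2} + 4 \cdot 0 \left(- \frac{1}{5}\right)\right) = 4 + 108 \left(-4 + 0^{2} + 4 \cdot 0\right) = 4 + 108 \left(-4 + 0 + 0\right) = 4 + 108 \left(-4\right) = 4 - 432 = -428$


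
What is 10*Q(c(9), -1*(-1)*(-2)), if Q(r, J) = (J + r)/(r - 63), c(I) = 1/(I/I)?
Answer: 5/31 ≈ 0.16129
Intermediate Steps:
c(I) = 1 (c(I) = 1/1 = 1)
Q(r, J) = (J + r)/(-63 + r)
10*Q(c(9), -1*(-1)*(-2)) = 10*((-1*(-1)*(-2) + 1)/(-63 + 1)) = 10*((1*(-2) + 1)/(-62)) = 10*(-(-2 + 1)/62) = 10*(-1/62*(-1)) = 10*(1/62) = 5/31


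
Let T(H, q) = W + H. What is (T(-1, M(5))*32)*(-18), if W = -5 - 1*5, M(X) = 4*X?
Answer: 6336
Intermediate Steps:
W = -10 (W = -5 - 5 = -10)
T(H, q) = -10 + H
(T(-1, M(5))*32)*(-18) = ((-10 - 1)*32)*(-18) = -11*32*(-18) = -352*(-18) = 6336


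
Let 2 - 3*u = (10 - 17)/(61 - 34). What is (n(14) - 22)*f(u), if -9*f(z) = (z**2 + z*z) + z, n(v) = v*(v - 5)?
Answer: -1287832/59049 ≈ -21.810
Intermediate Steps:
u = 61/81 (u = 2/3 - (10 - 17)/(3*(61 - 34)) = 2/3 - (-7)/(3*27) = 2/3 - 1/3*(-7/27) = 2/3 + 7/81 = 61/81 ≈ 0.75309)
n(v) = v*(-5 + v)
f(z) = -2*z**2/9 - z/9 (f(z) = -((z**2 + z*z) + z)/9 = -((z**2 + z**2) + z)/9 = -(2*z**2 + z)/9 = -(z + 2*z**2)/9 = -2*z**2/9 - z/9)
(n(14) - 22)*f(u) = (14*(-5 + 14) - 22)*(-1/9*61/81*(1 + 2*(61/81))) = (14*9 - 22)*(-1/9*61/81*(1 + 122/81)) = (126 - 22)*(-1/9*61/81*203/81) = 104*(-12383/59049) = -1287832/59049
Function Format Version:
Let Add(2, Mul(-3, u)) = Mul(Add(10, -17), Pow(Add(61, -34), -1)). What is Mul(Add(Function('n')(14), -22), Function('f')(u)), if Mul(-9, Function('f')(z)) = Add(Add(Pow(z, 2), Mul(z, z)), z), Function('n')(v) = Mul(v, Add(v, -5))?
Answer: Rational(-1287832, 59049) ≈ -21.810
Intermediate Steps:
u = Rational(61, 81) (u = Add(Rational(2, 3), Mul(Rational(-1, 3), Mul(Add(10, -17), Pow(Add(61, -34), -1)))) = Add(Rational(2, 3), Mul(Rational(-1, 3), Mul(-7, Pow(27, -1)))) = Add(Rational(2, 3), Mul(Rational(-1, 3), Mul(-7, Rational(1, 27)))) = Add(Rational(2, 3), Mul(Rational(-1, 3), Rational(-7, 27))) = Add(Rational(2, 3), Rational(7, 81)) = Rational(61, 81) ≈ 0.75309)
Function('n')(v) = Mul(v, Add(-5, v))
Function('f')(z) = Add(Mul(Rational(-2, 9), Pow(z, 2)), Mul(Rational(-1, 9), z)) (Function('f')(z) = Mul(Rational(-1, 9), Add(Add(Pow(z, 2), Mul(z, z)), z)) = Mul(Rational(-1, 9), Add(Add(Pow(z, 2), Pow(z, 2)), z)) = Mul(Rational(-1, 9), Add(Mul(2, Pow(z, 2)), z)) = Mul(Rational(-1, 9), Add(z, Mul(2, Pow(z, 2)))) = Add(Mul(Rational(-2, 9), Pow(z, 2)), Mul(Rational(-1, 9), z)))
Mul(Add(Function('n')(14), -22), Function('f')(u)) = Mul(Add(Mul(14, Add(-5, 14)), -22), Mul(Rational(-1, 9), Rational(61, 81), Add(1, Mul(2, Rational(61, 81))))) = Mul(Add(Mul(14, 9), -22), Mul(Rational(-1, 9), Rational(61, 81), Add(1, Rational(122, 81)))) = Mul(Add(126, -22), Mul(Rational(-1, 9), Rational(61, 81), Rational(203, 81))) = Mul(104, Rational(-12383, 59049)) = Rational(-1287832, 59049)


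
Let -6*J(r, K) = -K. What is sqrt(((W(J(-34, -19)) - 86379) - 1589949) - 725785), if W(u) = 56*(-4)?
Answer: I*sqrt(2402337) ≈ 1549.9*I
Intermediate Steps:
J(r, K) = K/6 (J(r, K) = -(-1)*K/6 = K/6)
W(u) = -224
sqrt(((W(J(-34, -19)) - 86379) - 1589949) - 725785) = sqrt(((-224 - 86379) - 1589949) - 725785) = sqrt((-86603 - 1589949) - 725785) = sqrt(-1676552 - 725785) = sqrt(-2402337) = I*sqrt(2402337)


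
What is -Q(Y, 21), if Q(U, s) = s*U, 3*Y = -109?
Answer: 763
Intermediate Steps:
Y = -109/3 (Y = (⅓)*(-109) = -109/3 ≈ -36.333)
Q(U, s) = U*s
-Q(Y, 21) = -(-109)*21/3 = -1*(-763) = 763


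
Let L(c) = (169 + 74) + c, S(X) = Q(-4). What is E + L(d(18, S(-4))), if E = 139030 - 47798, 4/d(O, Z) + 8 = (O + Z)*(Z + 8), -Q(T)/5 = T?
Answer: 24149401/264 ≈ 91475.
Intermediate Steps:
Q(T) = -5*T
S(X) = 20 (S(X) = -5*(-4) = 20)
d(O, Z) = 4/(-8 + (8 + Z)*(O + Z)) (d(O, Z) = 4/(-8 + (O + Z)*(Z + 8)) = 4/(-8 + (O + Z)*(8 + Z)) = 4/(-8 + (8 + Z)*(O + Z)))
L(c) = 243 + c
E = 91232
E + L(d(18, S(-4))) = 91232 + (243 + 4/(-8 + 20² + 8*18 + 8*20 + 18*20)) = 91232 + (243 + 4/(-8 + 400 + 144 + 160 + 360)) = 91232 + (243 + 4/1056) = 91232 + (243 + 4*(1/1056)) = 91232 + (243 + 1/264) = 91232 + 64153/264 = 24149401/264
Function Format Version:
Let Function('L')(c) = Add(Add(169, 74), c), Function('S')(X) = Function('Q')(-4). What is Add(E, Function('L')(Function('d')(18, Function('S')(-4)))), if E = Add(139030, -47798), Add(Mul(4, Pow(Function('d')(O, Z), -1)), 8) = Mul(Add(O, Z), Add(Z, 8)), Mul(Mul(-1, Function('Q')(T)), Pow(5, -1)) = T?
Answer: Rational(24149401, 264) ≈ 91475.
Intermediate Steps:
Function('Q')(T) = Mul(-5, T)
Function('S')(X) = 20 (Function('S')(X) = Mul(-5, -4) = 20)
Function('d')(O, Z) = Mul(4, Pow(Add(-8, Mul(Add(8, Z), Add(O, Z))), -1)) (Function('d')(O, Z) = Mul(4, Pow(Add(-8, Mul(Add(O, Z), Add(Z, 8))), -1)) = Mul(4, Pow(Add(-8, Mul(Add(O, Z), Add(8, Z))), -1)) = Mul(4, Pow(Add(-8, Mul(Add(8, Z), Add(O, Z))), -1)))
Function('L')(c) = Add(243, c)
E = 91232
Add(E, Function('L')(Function('d')(18, Function('S')(-4)))) = Add(91232, Add(243, Mul(4, Pow(Add(-8, Pow(20, 2), Mul(8, 18), Mul(8, 20), Mul(18, 20)), -1)))) = Add(91232, Add(243, Mul(4, Pow(Add(-8, 400, 144, 160, 360), -1)))) = Add(91232, Add(243, Mul(4, Pow(1056, -1)))) = Add(91232, Add(243, Mul(4, Rational(1, 1056)))) = Add(91232, Add(243, Rational(1, 264))) = Add(91232, Rational(64153, 264)) = Rational(24149401, 264)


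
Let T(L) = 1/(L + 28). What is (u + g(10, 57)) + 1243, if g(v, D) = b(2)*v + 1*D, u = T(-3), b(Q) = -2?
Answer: 32001/25 ≈ 1280.0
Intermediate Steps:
T(L) = 1/(28 + L)
u = 1/25 (u = 1/(28 - 3) = 1/25 ≈ 0.040000)
g(v, D) = D - 2*v (g(v, D) = -2*v + 1*D = -2*v + D = D - 2*v)
(u + g(10, 57)) + 1243 = (1/25 + (57 - 2*10)) + 1243 = (1/25 + (57 - 20)) + 1243 = (1/25 + 37) + 1243 = 926/25 + 1243 = 32001/25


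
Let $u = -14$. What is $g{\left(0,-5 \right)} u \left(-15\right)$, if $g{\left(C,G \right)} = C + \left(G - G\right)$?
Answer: $0$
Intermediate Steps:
$g{\left(C,G \right)} = C$ ($g{\left(C,G \right)} = C + 0 = C$)
$g{\left(0,-5 \right)} u \left(-15\right) = 0 \left(-14\right) \left(-15\right) = 0 \left(-15\right) = 0$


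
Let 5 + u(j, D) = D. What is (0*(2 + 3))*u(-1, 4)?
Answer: 0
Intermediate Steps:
u(j, D) = -5 + D
(0*(2 + 3))*u(-1, 4) = (0*(2 + 3))*(-5 + 4) = (0*5)*(-1) = 0*(-1) = 0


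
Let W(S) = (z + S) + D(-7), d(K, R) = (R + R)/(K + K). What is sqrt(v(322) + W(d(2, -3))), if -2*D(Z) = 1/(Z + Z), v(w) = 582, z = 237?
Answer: sqrt(160237)/14 ≈ 28.593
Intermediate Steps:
D(Z) = -1/(4*Z) (D(Z) = -1/(2*(Z + Z)) = -1/(2*Z)/2 = -1/(4*Z))
d(K, R) = R/K (d(K, R) = (2*R)/((2*K)) = (2*R)*(1/(2*K)) = R/K)
W(S) = 6637/28 + S (W(S) = (237 + S) - 1/4/(-7) = (237 + S) - 1/4*(-1/7) = (237 + S) + 1/28 = 6637/28 + S)
sqrt(v(322) + W(d(2, -3))) = sqrt(582 + (6637/28 - 3/2)) = sqrt(582 + 6595/28) = sqrt(22891/28) = sqrt(160237)/14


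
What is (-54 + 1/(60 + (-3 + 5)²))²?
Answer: 11937025/4096 ≈ 2914.3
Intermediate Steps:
(-54 + 1/(60 + (-3 + 5)²))² = (-54 + 1/(60 + 2²))² = (-54 + 1/(60 + 4))² = (-54 + 1/64)² = (-3455/64)² = 11937025/4096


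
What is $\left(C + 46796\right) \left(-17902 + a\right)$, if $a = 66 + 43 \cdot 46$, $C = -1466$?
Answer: $-718843140$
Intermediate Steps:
$a = 2044$ ($a = 66 + 1978 = 2044$)
$\left(C + 46796\right) \left(-17902 + a\right) = \left(-1466 + 46796\right) \left(-17902 + 2044\right) = 45330 \left(-15858\right) = -718843140$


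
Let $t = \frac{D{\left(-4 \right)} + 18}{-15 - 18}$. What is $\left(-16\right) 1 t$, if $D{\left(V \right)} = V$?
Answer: $\frac{224}{33} \approx 6.7879$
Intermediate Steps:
$t = - \frac{14}{33}$ ($t = \frac{-4 + 18}{-15 - 18} = \frac{14}{-33} = 14 \left(- \frac{1}{33}\right) = - \frac{14}{33} \approx -0.42424$)
$\left(-16\right) 1 t = \left(-16\right) 1 \left(- \frac{14}{33}\right) = \left(-16\right) \left(- \frac{14}{33}\right) = \frac{224}{33}$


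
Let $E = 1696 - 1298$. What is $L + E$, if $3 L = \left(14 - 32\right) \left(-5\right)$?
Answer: $428$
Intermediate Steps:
$E = 398$ ($E = 1696 - 1298 = 398$)
$L = 30$ ($L = \frac{\left(14 - 32\right) \left(-5\right)}{3} = \frac{\left(-18\right) \left(-5\right)}{3} = \frac{1}{3} \cdot 90 = 30$)
$L + E = 30 + 398 = 428$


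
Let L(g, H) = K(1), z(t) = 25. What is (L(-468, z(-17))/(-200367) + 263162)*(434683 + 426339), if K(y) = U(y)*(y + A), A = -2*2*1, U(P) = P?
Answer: 15133604070349018/66789 ≈ 2.2659e+11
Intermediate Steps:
A = -4 (A = -4*1 = -4)
K(y) = y*(-4 + y) (K(y) = y*(y - 4) = y*(-4 + y))
L(g, H) = -3 (L(g, H) = 1*(-4 + 1) = 1*(-3) = -3)
(L(-468, z(-17))/(-200367) + 263162)*(434683 + 426339) = (-3/(-200367) + 263162)*(434683 + 426339) = (-3*(-1/200367) + 263162)*861022 = (1/66789 + 263162)*861022 = (17576326819/66789)*861022 = 15133604070349018/66789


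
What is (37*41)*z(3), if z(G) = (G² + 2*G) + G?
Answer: 27306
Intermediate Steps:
z(G) = G² + 3*G
(37*41)*z(3) = (37*41)*(3*(3 + 3)) = 1517*(3*6) = 1517*18 = 27306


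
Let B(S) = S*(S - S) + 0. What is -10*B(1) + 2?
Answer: 2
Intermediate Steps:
B(S) = 0 (B(S) = S*0 + 0 = 0 + 0 = 0)
-10*B(1) + 2 = -10*0 + 2 = 0 + 2 = 2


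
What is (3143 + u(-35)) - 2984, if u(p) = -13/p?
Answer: 5578/35 ≈ 159.37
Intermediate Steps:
(3143 + u(-35)) - 2984 = (3143 - 13/(-35)) - 2984 = (3143 - 13*(-1/35)) - 2984 = (3143 + 13/35) - 2984 = 110018/35 - 2984 = 5578/35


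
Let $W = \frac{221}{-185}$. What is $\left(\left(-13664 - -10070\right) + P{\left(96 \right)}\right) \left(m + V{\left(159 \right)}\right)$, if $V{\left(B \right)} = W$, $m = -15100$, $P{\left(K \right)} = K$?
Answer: $\frac{9772436058}{185} \approx 5.2824 \cdot 10^{7}$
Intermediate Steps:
$W = - \frac{221}{185}$ ($W = 221 \left(- \frac{1}{185}\right) = - \frac{221}{185} \approx -1.1946$)
$V{\left(B \right)} = - \frac{221}{185}$
$\left(\left(-13664 - -10070\right) + P{\left(96 \right)}\right) \left(m + V{\left(159 \right)}\right) = \left(\left(-13664 - -10070\right) + 96\right) \left(-15100 - \frac{221}{185}\right) = \left(\left(-13664 + 10070\right) + 96\right) \left(- \frac{2793721}{185}\right) = \left(-3594 + 96\right) \left(- \frac{2793721}{185}\right) = \left(-3498\right) \left(- \frac{2793721}{185}\right) = \frac{9772436058}{185}$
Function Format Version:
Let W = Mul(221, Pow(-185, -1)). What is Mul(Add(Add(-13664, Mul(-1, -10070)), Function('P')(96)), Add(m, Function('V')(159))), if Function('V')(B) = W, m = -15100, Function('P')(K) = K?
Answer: Rational(9772436058, 185) ≈ 5.2824e+7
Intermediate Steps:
W = Rational(-221, 185) (W = Mul(221, Rational(-1, 185)) = Rational(-221, 185) ≈ -1.1946)
Function('V')(B) = Rational(-221, 185)
Mul(Add(Add(-13664, Mul(-1, -10070)), Function('P')(96)), Add(m, Function('V')(159))) = Mul(Add(Add(-13664, Mul(-1, -10070)), 96), Add(-15100, Rational(-221, 185))) = Mul(Add(Add(-13664, 10070), 96), Rational(-2793721, 185)) = Mul(Add(-3594, 96), Rational(-2793721, 185)) = Mul(-3498, Rational(-2793721, 185)) = Rational(9772436058, 185)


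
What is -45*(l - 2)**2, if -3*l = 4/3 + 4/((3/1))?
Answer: -3380/9 ≈ -375.56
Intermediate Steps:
l = -8/9 (l = -(4/3 + 4/((3/1)))/3 = -(4*(1/3) + 4/((3*1)))/3 = -(4/3 + 4/3)/3 = -1/3*8/3 = -8/9 ≈ -0.88889)
-45*(l - 2)**2 = -45*(-8/9 - 2)**2 = -45*(-26/9)**2 = -45*676/81 = -3380/9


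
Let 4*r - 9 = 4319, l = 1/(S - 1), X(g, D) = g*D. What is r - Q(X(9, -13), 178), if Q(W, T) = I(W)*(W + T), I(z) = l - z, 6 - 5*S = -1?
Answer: -12415/2 ≈ -6207.5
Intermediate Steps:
S = 7/5 (S = 6/5 - 1/5*(-1) = 6/5 + 1/5 = 7/5 ≈ 1.4000)
X(g, D) = D*g
l = 5/2 (l = 1/(7/5 - 1) = 1/(2/5) = 5/2 ≈ 2.5000)
I(z) = 5/2 - z
Q(W, T) = (5/2 - W)*(T + W) (Q(W, T) = (5/2 - W)*(W + T) = (5/2 - W)*(T + W))
r = 1082 (r = 9/4 + (1/4)*4319 = 9/4 + 4319/4 = 1082)
r - Q(X(9, -13), 178) = 1082 - (-1)*(-5 + 2*(-13*9))*(178 - 13*9)/2 = 1082 - (-1)*(-5 + 2*(-117))*(178 - 117)/2 = 1082 - (-1)*(-5 - 234)*61/2 = 1082 - (-1)*(-239)*61/2 = 1082 - 1*14579/2 = 1082 - 14579/2 = -12415/2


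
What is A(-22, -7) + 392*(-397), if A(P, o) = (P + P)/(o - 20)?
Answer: -4201804/27 ≈ -1.5562e+5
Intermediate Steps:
A(P, o) = 2*P/(-20 + o) (A(P, o) = (2*P)/(-20 + o) = 2*P/(-20 + o))
A(-22, -7) + 392*(-397) = 2*(-22)/(-20 - 7) + 392*(-397) = 2*(-22)/(-27) - 155624 = 2*(-22)*(-1/27) - 155624 = 44/27 - 155624 = -4201804/27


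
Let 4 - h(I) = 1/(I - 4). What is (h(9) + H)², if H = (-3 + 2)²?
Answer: 576/25 ≈ 23.040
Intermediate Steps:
h(I) = 4 - 1/(-4 + I) (h(I) = 4 - 1/(I - 4) = 4 - 1/(-4 + I))
H = 1 (H = (-1)² = 1)
(h(9) + H)² = ((-17 + 4*9)/(-4 + 9) + 1)² = ((-17 + 36)/5 + 1)² = ((⅕)*19 + 1)² = (19/5 + 1)² = (24/5)² = 576/25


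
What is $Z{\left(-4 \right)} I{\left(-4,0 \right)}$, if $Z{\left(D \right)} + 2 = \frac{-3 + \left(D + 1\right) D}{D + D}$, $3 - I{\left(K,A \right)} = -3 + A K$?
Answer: $- \frac{75}{4} \approx -18.75$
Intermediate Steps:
$I{\left(K,A \right)} = 6 - A K$ ($I{\left(K,A \right)} = 3 - \left(-3 + A K\right) = 6 - A K$)
$Z{\left(D \right)} = -2 + \frac{-3 + D \left(1 + D\right)}{2 D}$ ($Z{\left(D \right)} = -2 + \frac{-3 + \left(D + 1\right) D}{D + D} = -2 + \frac{-3 + \left(1 + D\right) D}{2 D} = -2 + \left(-3 + D \left(1 + D\right)\right) \frac{1}{2 D} = -2 + \frac{-3 + D \left(1 + D\right)}{2 D}$)
$Z{\left(-4 \right)} I{\left(-4,0 \right)} = \frac{-3 - 4 \left(-3 - 4\right)}{2 \left(-4\right)} \left(6 - 0 \left(-4\right)\right) = \frac{1}{2} \left(- \frac{1}{4}\right) \left(-3 - -28\right) \left(6 + 0\right) = \frac{1}{2} \left(- \frac{1}{4}\right) \left(-3 + 28\right) 6 = \frac{1}{2} \left(- \frac{1}{4}\right) 25 \cdot 6 = \left(- \frac{25}{8}\right) 6 = - \frac{75}{4}$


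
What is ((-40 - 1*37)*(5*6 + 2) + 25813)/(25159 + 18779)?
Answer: 7783/14646 ≈ 0.53141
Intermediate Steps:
((-40 - 1*37)*(5*6 + 2) + 25813)/(25159 + 18779) = ((-40 - 37)*(30 + 2) + 25813)/43938 = (-77*32 + 25813)*(1/43938) = (-2464 + 25813)*(1/43938) = 23349*(1/43938) = 7783/14646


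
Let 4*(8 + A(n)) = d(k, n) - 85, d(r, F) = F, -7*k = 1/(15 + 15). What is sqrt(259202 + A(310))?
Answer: sqrt(1037001)/2 ≈ 509.17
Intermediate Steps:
k = -1/210 (k = -1/(7*(15 + 15)) = -1/7/30 = -1/7*1/30 = -1/210 ≈ -0.0047619)
A(n) = -117/4 + n/4 (A(n) = -8 + (n - 85)/4 = -8 + (-85 + n)/4 = -8 + (-85/4 + n/4) = -117/4 + n/4)
sqrt(259202 + A(310)) = sqrt(259202 + (-117/4 + (1/4)*310)) = sqrt(259202 + (-117/4 + 155/2)) = sqrt(259202 + 193/4) = sqrt(1037001/4) = sqrt(1037001)/2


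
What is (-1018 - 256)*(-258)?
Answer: 328692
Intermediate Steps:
(-1018 - 256)*(-258) = -1274*(-258) = 328692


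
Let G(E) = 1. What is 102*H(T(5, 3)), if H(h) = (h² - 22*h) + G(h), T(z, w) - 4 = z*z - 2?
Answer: 13872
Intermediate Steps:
T(z, w) = 2 + z² (T(z, w) = 4 + (z*z - 2) = 4 + (z² - 2) = 4 + (-2 + z²) = 2 + z²)
H(h) = 1 + h² - 22*h (H(h) = (h² - 22*h) + 1 = 1 + h² - 22*h)
102*H(T(5, 3)) = 102*(1 + (2 + 5²)² - 22*(2 + 5²)) = 102*(1 + (2 + 25)² - 22*(2 + 25)) = 102*(1 + 27² - 22*27) = 102*(1 + 729 - 594) = 102*136 = 13872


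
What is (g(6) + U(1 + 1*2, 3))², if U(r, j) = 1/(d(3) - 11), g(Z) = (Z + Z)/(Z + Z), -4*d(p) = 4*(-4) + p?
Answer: 729/961 ≈ 0.75858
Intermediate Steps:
d(p) = 4 - p/4 (d(p) = -(4*(-4) + p)/4 = -(-16 + p)/4 = 4 - p/4)
g(Z) = 1 (g(Z) = (2*Z)/((2*Z)) = (2*Z)*(1/(2*Z)) = 1)
U(r, j) = -4/31 (U(r, j) = 1/((4 - ¼*3) - 11) = 1/((4 - ¾) - 11) = 1/(13/4 - 11) = 1/(-31/4) = -4/31)
(g(6) + U(1 + 1*2, 3))² = (1 - 4/31)² = (27/31)² = 729/961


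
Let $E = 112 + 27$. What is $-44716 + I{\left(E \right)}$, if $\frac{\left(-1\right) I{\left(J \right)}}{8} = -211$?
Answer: $-43028$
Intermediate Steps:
$E = 139$
$I{\left(J \right)} = 1688$ ($I{\left(J \right)} = \left(-8\right) \left(-211\right) = 1688$)
$-44716 + I{\left(E \right)} = -44716 + 1688 = -43028$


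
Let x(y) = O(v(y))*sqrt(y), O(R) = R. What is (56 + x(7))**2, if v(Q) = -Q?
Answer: 3479 - 784*sqrt(7) ≈ 1404.7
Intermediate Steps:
x(y) = -y**(3/2) (x(y) = (-y)*sqrt(y) = -y**(3/2))
(56 + x(7))**2 = (56 - 7**(3/2))**2 = (56 - 7*sqrt(7))**2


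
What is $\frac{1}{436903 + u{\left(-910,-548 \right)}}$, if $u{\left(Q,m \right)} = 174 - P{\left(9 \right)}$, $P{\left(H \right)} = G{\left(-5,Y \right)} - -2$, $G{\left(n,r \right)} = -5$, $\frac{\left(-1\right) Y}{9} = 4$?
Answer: $\frac{1}{437080} \approx 2.2879 \cdot 10^{-6}$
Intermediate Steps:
$Y = -36$ ($Y = \left(-9\right) 4 = -36$)
$P{\left(H \right)} = -3$ ($P{\left(H \right)} = -5 - -2 = -5 + 2 = -3$)
$u{\left(Q,m \right)} = 177$ ($u{\left(Q,m \right)} = 174 - -3 = 174 + 3 = 177$)
$\frac{1}{436903 + u{\left(-910,-548 \right)}} = \frac{1}{436903 + 177} = \frac{1}{437080}$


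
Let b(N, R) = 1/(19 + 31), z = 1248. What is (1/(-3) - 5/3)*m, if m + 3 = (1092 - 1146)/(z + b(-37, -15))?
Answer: 379806/62401 ≈ 6.0865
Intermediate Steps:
b(N, R) = 1/50
m = -189903/62401 (m = -3 + (1092 - 1146)/(1248 + 1/50) = -3 - 54/62401/50 = -3 - 54*50/62401 = -3 - 2700/62401 = -189903/62401 ≈ -3.0433)
(1/(-3) - 5/3)*m = (1/(-3) - 5/3)*(-189903/62401) = (1*(-⅓) - 5*⅓)*(-189903/62401) = (-⅓ - 5/3)*(-189903/62401) = -2*(-189903/62401) = 379806/62401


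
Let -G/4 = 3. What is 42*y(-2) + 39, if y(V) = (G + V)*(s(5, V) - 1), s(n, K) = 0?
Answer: 627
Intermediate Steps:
G = -12 (G = -4*3 = -12)
y(V) = 12 - V (y(V) = (-12 + V)*(0 - 1) = (-12 + V)*(-1) = 12 - V)
42*y(-2) + 39 = 42*(12 - 1*(-2)) + 39 = 42*(12 + 2) + 39 = 42*14 + 39 = 588 + 39 = 627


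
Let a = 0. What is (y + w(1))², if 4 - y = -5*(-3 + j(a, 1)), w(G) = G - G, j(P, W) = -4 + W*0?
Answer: 961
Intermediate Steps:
j(P, W) = -4 (j(P, W) = -4 + 0 = -4)
w(G) = 0
y = -31 (y = 4 - (-5)*(-3 - 4) = 4 - (-5)*(-7) = 4 - 1*35 = 4 - 35 = -31)
(y + w(1))² = (-31 + 0)² = (-31)² = 961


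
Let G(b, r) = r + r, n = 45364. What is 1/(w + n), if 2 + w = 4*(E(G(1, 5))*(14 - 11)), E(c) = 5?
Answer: 1/45422 ≈ 2.2016e-5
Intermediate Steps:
G(b, r) = 2*r
w = 58 (w = -2 + 4*(5*(14 - 11)) = -2 + 4*(5*3) = -2 + 4*15 = -2 + 60 = 58)
1/(w + n) = 1/(58 + 45364) = 1/45422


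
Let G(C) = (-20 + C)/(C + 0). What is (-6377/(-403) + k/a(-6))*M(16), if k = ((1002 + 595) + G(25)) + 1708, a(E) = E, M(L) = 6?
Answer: -6468668/2015 ≈ -3210.3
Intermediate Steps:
G(C) = (-20 + C)/C
k = 16526/5 (k = ((1002 + 595) + (-20 + 25)/25) + 1708 = (1597 + (1/25)*5) + 1708 = (1597 + ⅕) + 1708 = 7986/5 + 1708 = 16526/5 ≈ 3305.2)
(-6377/(-403) + k/a(-6))*M(16) = (-6377/(-403) + (16526/5)/(-6))*6 = (-6377*(-1/403) + (16526/5)*(-⅙))*6 = (6377/403 - 8263/15)*6 = -3234334/6045*6 = -6468668/2015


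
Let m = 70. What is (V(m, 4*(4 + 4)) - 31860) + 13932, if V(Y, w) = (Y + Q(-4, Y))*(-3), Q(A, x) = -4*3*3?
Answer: -18030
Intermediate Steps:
Q(A, x) = -36 (Q(A, x) = -12*3 = -36)
V(Y, w) = 108 - 3*Y (V(Y, w) = (Y - 36)*(-3) = (-36 + Y)*(-3) = 108 - 3*Y)
(V(m, 4*(4 + 4)) - 31860) + 13932 = ((108 - 3*70) - 31860) + 13932 = ((108 - 210) - 31860) + 13932 = (-102 - 31860) + 13932 = -31962 + 13932 = -18030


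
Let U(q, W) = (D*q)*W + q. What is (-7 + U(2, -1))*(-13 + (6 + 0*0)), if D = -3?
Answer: -7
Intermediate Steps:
U(q, W) = q - 3*W*q (U(q, W) = (-3*q)*W + q = -3*W*q + q = q - 3*W*q)
(-7 + U(2, -1))*(-13 + (6 + 0*0)) = (-7 + 2*(1 - 3*(-1)))*(-13 + (6 + 0*0)) = (-7 + 2*(1 + 3))*(-13 + (6 + 0)) = (-7 + 2*4)*(-13 + 6) = (-7 + 8)*(-7) = 1*(-7) = -7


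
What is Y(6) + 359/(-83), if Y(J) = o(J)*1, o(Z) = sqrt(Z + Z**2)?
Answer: -359/83 + sqrt(42) ≈ 2.1554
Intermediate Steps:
Y(J) = sqrt(J*(1 + J)) (Y(J) = sqrt(J*(1 + J))*1 = sqrt(J*(1 + J)))
Y(6) + 359/(-83) = sqrt(6*(1 + 6)) + 359/(-83) = sqrt(6*7) + 359*(-1/83) = sqrt(42) - 359/83 = -359/83 + sqrt(42)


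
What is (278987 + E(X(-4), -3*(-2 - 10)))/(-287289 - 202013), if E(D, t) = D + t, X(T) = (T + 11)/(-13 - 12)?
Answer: -3487784/6116275 ≈ -0.57025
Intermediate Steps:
X(T) = -11/25 - T/25 (X(T) = (11 + T)/(-25) = (11 + T)*(-1/25) = -11/25 - T/25)
(278987 + E(X(-4), -3*(-2 - 10)))/(-287289 - 202013) = (278987 + ((-11/25 - 1/25*(-4)) - 3*(-2 - 10)))/(-287289 - 202013) = (278987 + ((-11/25 + 4/25) - 3*(-12)))/(-489302) = (278987 + (-7/25 + 36))*(-1/489302) = (278987 + 893/25)*(-1/489302) = (6975568/25)*(-1/489302) = -3487784/6116275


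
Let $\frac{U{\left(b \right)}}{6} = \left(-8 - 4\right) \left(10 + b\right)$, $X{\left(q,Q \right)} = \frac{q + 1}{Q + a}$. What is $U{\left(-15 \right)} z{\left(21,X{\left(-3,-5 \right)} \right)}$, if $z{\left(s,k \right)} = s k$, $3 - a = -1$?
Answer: $15120$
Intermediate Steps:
$a = 4$ ($a = 3 - -1 = 3 + 1 = 4$)
$X{\left(q,Q \right)} = \frac{1 + q}{4 + Q}$ ($X{\left(q,Q \right)} = \frac{q + 1}{Q + 4} = \frac{1 + q}{4 + Q}$)
$U{\left(b \right)} = -720 - 72 b$ ($U{\left(b \right)} = 6 \left(-8 - 4\right) \left(10 + b\right) = 6 \left(- 12 \left(10 + b\right)\right) = 6 \left(-120 - 12 b\right) = -720 - 72 b$)
$z{\left(s,k \right)} = k s$
$U{\left(-15 \right)} z{\left(21,X{\left(-3,-5 \right)} \right)} = \left(-720 - -1080\right) \frac{1 - 3}{4 - 5} \cdot 21 = \left(-720 + 1080\right) \frac{1}{-1} \left(-2\right) 21 = 360 \left(-1\right) \left(-2\right) 21 = 360 \cdot 2 \cdot 21 = 360 \cdot 42 = 15120$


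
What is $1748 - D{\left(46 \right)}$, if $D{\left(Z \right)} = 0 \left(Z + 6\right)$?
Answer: $1748$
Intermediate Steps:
$D{\left(Z \right)} = 0$ ($D{\left(Z \right)} = 0 \left(6 + Z\right) = 0$)
$1748 - D{\left(46 \right)} = 1748 - 0 = 1748 + 0 = 1748$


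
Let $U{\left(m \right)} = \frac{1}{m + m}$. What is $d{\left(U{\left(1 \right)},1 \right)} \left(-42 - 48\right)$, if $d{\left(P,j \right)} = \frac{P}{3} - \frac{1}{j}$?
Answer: $75$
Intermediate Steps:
$U{\left(m \right)} = \frac{1}{2 m}$
$d{\left(P,j \right)} = - \frac{1}{j} + \frac{P}{3}$ ($d{\left(P,j \right)} = P \frac{1}{3} - \frac{1}{j} = \frac{P}{3} - \frac{1}{j} = - \frac{1}{j} + \frac{P}{3}$)
$d{\left(U{\left(1 \right)},1 \right)} \left(-42 - 48\right) = \left(- 1^{-1} + \frac{\frac{1}{2} \cdot 1^{-1}}{3}\right) \left(-42 - 48\right) = \left(\left(-1\right) 1 + \frac{\frac{1}{2} \cdot 1}{3}\right) \left(-90\right) = \left(-1 + \frac{1}{3} \cdot \frac{1}{2}\right) \left(-90\right) = \left(-1 + \frac{1}{6}\right) \left(-90\right) = \left(- \frac{5}{6}\right) \left(-90\right) = 75$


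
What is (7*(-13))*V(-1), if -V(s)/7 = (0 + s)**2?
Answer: 637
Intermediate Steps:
V(s) = -7*s**2 (V(s) = -7*(0 + s)**2 = -7*s**2)
(7*(-13))*V(-1) = (7*(-13))*(-7*(-1)**2) = -(-637) = -91*(-7) = 637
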